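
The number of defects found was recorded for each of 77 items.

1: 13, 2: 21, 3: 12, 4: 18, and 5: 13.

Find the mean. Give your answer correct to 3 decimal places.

Values: 1, 2, 3, 4, 5
Σfx = 13×1 + 21×2 + 12×3 + 18×4 + 13×5 = 228
n = Σf = 77
Mean = 228 / 77 = 2.9610

2.961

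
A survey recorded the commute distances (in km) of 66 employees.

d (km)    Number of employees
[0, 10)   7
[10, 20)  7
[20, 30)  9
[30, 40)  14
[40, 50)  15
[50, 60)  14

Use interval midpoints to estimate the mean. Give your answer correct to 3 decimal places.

34.848

Midpoints: 5, 15, 25, 35, 45, 55
Σfm = 7×5 + 7×15 + 9×25 + 14×35 + 15×45 + 14×55 = 2300
n = Σf = 66
Mean = 2300 / 66 = 34.8485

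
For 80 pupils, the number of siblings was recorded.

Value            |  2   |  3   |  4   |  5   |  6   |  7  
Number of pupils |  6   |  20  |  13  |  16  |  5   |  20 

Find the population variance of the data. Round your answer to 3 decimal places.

2.794

Values: 2, 3, 4, 5, 6, 7
n = 80, Σfx = 374, mean = 4.6750
Σfx² = 1972
Σf(x − x̄)² = Σfx² − (Σfx)²/n = 1972 − 374²/80 = 223.5500
Population variance = 223.5500 / 80 = 2.7944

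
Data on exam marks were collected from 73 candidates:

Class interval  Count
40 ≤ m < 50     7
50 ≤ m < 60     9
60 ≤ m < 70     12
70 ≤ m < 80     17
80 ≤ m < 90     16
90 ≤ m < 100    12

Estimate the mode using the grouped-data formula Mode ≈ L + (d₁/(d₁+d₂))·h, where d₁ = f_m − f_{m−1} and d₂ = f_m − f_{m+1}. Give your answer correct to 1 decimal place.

78.3

Modal class: 70 ≤ m < 80 (highest frequency 17).
d₁ = 17 − 12 = 5, d₂ = 17 − 16 = 1
Mode ≈ 70 + (5/(5+1)) × 10 = 70 + 8.3333 = 78.3333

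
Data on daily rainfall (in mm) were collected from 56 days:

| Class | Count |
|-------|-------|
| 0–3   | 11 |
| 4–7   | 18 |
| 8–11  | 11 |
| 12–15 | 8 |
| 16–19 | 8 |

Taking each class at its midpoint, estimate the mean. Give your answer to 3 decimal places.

Midpoints: 1.5, 5.5, 9.5, 13.5, 17.5
Σfm = 11×1.5 + 18×5.5 + 11×9.5 + 8×13.5 + 8×17.5 = 468
n = Σf = 56
Mean = 468 / 56 = 8.3571

8.357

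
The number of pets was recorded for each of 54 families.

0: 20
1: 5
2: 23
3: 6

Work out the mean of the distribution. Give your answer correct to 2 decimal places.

1.28

Values: 0, 1, 2, 3
Σfx = 20×0 + 5×1 + 23×2 + 6×3 = 69
n = Σf = 54
Mean = 69 / 54 = 1.2778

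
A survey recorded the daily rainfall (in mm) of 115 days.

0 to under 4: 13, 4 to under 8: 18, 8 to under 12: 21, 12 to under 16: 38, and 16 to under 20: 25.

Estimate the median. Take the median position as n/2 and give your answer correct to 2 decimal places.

12.58

Cumulative frequencies: 13, 31, 52, 90, 115
n = 115; position = n/2 = 57.5.
This falls in the class 12 to under 16: L = 12, F = 52, f = 38, h = 4.
Median ≈ 12 + ((57.5 − 52) / 38) × 4 = 12.5789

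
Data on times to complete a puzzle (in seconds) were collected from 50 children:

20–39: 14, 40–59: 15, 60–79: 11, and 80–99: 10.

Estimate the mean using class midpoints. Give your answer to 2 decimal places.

Midpoints: 29.5, 49.5, 69.5, 89.5
Σfm = 14×29.5 + 15×49.5 + 11×69.5 + 10×89.5 = 2815
n = Σf = 50
Mean = 2815 / 50 = 56.3000

56.30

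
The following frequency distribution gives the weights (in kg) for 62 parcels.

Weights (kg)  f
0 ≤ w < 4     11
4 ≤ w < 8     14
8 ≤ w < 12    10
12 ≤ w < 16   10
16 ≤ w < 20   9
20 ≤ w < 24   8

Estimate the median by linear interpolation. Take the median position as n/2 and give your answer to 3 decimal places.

10.400

Cumulative frequencies: 11, 25, 35, 45, 54, 62
n = 62; position = n/2 = 31.
This falls in the class 8 ≤ w < 12: L = 8, F = 25, f = 10, h = 4.
Median ≈ 8 + ((31 − 25) / 10) × 4 = 10.4000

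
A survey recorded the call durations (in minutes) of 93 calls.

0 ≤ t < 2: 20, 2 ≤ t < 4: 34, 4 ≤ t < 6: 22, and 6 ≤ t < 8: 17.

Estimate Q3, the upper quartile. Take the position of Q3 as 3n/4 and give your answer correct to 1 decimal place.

5.4

Cumulative frequencies: 20, 54, 76, 93
n = 93; position = 3n/4 = 69.75.
This falls in the class 4 ≤ t < 6: L = 4, F = 54, f = 22, h = 2.
Upper quartile ≈ 4 + ((69.75 − 54) / 22) × 2 = 5.4318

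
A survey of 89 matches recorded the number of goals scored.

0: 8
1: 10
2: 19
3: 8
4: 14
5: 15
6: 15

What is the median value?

Cumulative frequencies: 8, 18, 37, 45, 59, 74, 89
n = 89, so the median is the value in position (n+1)/2 = 45.
Position 45 falls at value 3.

3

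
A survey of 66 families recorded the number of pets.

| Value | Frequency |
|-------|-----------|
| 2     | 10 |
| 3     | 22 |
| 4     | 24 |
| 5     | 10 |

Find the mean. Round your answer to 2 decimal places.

Values: 2, 3, 4, 5
Σfx = 10×2 + 22×3 + 24×4 + 10×5 = 232
n = Σf = 66
Mean = 232 / 66 = 3.5152

3.52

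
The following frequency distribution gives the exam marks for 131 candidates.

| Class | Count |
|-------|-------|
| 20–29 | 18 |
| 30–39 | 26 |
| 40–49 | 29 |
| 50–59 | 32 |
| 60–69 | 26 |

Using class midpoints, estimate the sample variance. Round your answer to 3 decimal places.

177.158

Midpoints: 24.5, 34.5, 44.5, 54.5, 64.5
n = 131, Σfm = 6049.5, mean = 46.1794
Σfm² = 302392.75
Σf(m − x̄)² = Σfm² − (Σfm)²/n = 302392.75 − 6049.5²/131 = 23030.5344
Sample variance = 23030.5344 / 130 = 177.1580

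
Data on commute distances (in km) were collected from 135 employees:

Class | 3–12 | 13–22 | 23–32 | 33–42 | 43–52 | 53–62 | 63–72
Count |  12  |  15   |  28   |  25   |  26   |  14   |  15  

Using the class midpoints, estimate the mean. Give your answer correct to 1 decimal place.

Midpoints: 7.5, 17.5, 27.5, 37.5, 47.5, 57.5, 67.5
Σfm = 12×7.5 + 15×17.5 + 28×27.5 + 25×37.5 + 26×47.5 + 14×57.5 + 15×67.5 = 5112.5
n = Σf = 135
Mean = 5112.5 / 135 = 37.8704

37.9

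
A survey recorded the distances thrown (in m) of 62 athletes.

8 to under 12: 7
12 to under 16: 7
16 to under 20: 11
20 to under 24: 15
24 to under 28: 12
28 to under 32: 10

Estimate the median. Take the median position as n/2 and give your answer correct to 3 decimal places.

21.600

Cumulative frequencies: 7, 14, 25, 40, 52, 62
n = 62; position = n/2 = 31.
This falls in the class 20 to under 24: L = 20, F = 25, f = 15, h = 4.
Median ≈ 20 + ((31 − 25) / 15) × 4 = 21.6000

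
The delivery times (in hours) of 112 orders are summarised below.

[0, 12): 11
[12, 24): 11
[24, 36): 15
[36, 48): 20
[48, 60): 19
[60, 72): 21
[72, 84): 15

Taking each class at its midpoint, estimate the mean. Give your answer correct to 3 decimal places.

45.857

Midpoints: 6, 18, 30, 42, 54, 66, 78
Σfm = 11×6 + 11×18 + 15×30 + 20×42 + 19×54 + 21×66 + 15×78 = 5136
n = Σf = 112
Mean = 5136 / 112 = 45.8571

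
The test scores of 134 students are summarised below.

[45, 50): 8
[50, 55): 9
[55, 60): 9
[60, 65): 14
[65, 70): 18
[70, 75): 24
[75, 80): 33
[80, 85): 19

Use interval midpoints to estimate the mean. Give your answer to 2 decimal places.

Midpoints: 47.5, 52.5, 57.5, 62.5, 67.5, 72.5, 77.5, 82.5
Σfm = 8×47.5 + 9×52.5 + 9×57.5 + 14×62.5 + 18×67.5 + 24×72.5 + 33×77.5 + 19×82.5 = 9325
n = Σf = 134
Mean = 9325 / 134 = 69.5896

69.59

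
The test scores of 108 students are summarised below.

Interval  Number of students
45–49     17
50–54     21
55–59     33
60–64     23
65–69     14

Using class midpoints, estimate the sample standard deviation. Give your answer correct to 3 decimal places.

6.262

Midpoints: 47, 52, 57, 62, 67
n = 108, Σfm = 6136, mean = 56.8148
Σfm² = 352812
Σf(m − x̄)² = Σfm² − (Σfm)²/n = 352812 − 6136²/108 = 4196.2963
Sample variance = 4196.2963 / 107 = 39.2177
Standard deviation = √39.2177 = 6.2624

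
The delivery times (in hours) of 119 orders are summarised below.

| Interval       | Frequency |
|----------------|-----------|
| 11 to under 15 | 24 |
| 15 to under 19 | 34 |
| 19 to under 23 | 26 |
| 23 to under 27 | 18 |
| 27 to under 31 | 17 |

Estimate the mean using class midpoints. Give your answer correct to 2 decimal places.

19.99

Midpoints: 13, 17, 21, 25, 29
Σfm = 24×13 + 34×17 + 26×21 + 18×25 + 17×29 = 2379
n = Σf = 119
Mean = 2379 / 119 = 19.9916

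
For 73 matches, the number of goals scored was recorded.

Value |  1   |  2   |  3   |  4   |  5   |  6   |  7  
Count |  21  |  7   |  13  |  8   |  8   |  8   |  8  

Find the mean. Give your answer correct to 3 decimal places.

3.425

Values: 1, 2, 3, 4, 5, 6, 7
Σfx = 21×1 + 7×2 + 13×3 + 8×4 + 8×5 + 8×6 + 8×7 = 250
n = Σf = 73
Mean = 250 / 73 = 3.4247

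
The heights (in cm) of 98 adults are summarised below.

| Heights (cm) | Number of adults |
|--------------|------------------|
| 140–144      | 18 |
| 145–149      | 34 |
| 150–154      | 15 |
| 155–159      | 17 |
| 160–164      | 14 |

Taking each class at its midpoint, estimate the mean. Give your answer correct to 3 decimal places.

150.724

Midpoints: 142, 147, 152, 157, 162
Σfm = 18×142 + 34×147 + 15×152 + 17×157 + 14×162 = 14771
n = Σf = 98
Mean = 14771 / 98 = 150.7245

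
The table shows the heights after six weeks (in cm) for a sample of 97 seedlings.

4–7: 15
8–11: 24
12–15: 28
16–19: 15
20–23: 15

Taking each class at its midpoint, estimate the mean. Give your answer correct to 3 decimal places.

13.129

Midpoints: 5.5, 9.5, 13.5, 17.5, 21.5
Σfm = 15×5.5 + 24×9.5 + 28×13.5 + 15×17.5 + 15×21.5 = 1273.5
n = Σf = 97
Mean = 1273.5 / 97 = 13.1289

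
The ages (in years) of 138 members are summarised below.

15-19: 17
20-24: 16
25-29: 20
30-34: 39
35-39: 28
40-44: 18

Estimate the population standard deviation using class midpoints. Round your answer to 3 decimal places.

7.685

Midpoints: 17, 22, 27, 32, 37, 42
n = 138, Σfm = 4221, mean = 30.5870
Σfm² = 137257
Σf(m − x̄)² = Σfm² − (Σfm)²/n = 137257 − 4221²/138 = 8149.4565
Population variance = 8149.4565 / 138 = 59.0540
Standard deviation = √59.0540 = 7.6847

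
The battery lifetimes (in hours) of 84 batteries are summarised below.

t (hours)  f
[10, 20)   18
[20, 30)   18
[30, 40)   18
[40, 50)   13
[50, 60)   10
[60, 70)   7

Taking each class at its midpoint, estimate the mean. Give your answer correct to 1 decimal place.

Midpoints: 15, 25, 35, 45, 55, 65
Σfm = 18×15 + 18×25 + 18×35 + 13×45 + 10×55 + 7×65 = 2940
n = Σf = 84
Mean = 2940 / 84 = 35.0000

35.0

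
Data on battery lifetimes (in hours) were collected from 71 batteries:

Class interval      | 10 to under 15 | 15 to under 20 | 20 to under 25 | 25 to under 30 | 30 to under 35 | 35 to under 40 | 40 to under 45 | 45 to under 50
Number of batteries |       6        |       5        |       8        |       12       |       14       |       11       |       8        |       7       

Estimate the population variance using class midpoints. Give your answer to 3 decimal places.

Midpoints: 12.5, 17.5, 22.5, 27.5, 32.5, 37.5, 42.5, 47.5
n = 71, Σfm = 2212.5, mean = 31.1620
Σfm² = 76093.75
Σf(m − x̄)² = Σfm² − (Σfm)²/n = 76093.75 − 2212.5²/71 = 7147.8873
Population variance = 7147.8873 / 71 = 100.6745

100.674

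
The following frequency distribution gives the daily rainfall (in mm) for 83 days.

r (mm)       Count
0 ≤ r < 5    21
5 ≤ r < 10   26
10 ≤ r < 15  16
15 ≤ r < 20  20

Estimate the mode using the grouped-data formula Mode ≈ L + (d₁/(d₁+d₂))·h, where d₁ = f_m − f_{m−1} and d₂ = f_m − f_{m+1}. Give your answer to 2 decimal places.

Modal class: 5 ≤ r < 10 (highest frequency 26).
d₁ = 26 − 21 = 5, d₂ = 26 − 16 = 10
Mode ≈ 5 + (5/(5+10)) × 5 = 5 + 1.6667 = 6.6667

6.67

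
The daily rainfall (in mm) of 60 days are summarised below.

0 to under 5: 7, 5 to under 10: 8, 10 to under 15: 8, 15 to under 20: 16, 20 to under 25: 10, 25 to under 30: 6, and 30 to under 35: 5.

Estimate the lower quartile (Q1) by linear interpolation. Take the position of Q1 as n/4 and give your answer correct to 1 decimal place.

10.0

Cumulative frequencies: 7, 15, 23, 39, 49, 55, 60
n = 60; position = n/4 = 15.
This falls in the class 5 to under 10: L = 5, F = 7, f = 8, h = 5.
Lower quartile ≈ 5 + ((15 − 7) / 8) × 5 = 10.0000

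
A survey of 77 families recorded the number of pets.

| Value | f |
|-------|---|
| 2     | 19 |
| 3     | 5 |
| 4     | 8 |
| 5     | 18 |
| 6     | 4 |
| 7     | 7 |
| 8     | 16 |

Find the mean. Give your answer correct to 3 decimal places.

4.883

Values: 2, 3, 4, 5, 6, 7, 8
Σfx = 19×2 + 5×3 + 8×4 + 18×5 + 4×6 + 7×7 + 16×8 = 376
n = Σf = 77
Mean = 376 / 77 = 4.8831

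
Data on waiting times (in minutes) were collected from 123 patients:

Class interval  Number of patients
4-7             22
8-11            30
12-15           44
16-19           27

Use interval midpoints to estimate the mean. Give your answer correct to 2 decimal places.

11.97

Midpoints: 5.5, 9.5, 13.5, 17.5
Σfm = 22×5.5 + 30×9.5 + 44×13.5 + 27×17.5 = 1472.5
n = Σf = 123
Mean = 1472.5 / 123 = 11.9715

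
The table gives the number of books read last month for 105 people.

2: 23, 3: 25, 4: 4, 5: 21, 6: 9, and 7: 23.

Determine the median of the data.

5

Cumulative frequencies: 23, 48, 52, 73, 82, 105
n = 105, so the median is the value in position (n+1)/2 = 53.
Position 53 falls at value 5.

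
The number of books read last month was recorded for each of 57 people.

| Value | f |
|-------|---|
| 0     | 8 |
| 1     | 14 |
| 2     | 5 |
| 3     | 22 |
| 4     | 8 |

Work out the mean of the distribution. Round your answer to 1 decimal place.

Values: 0, 1, 2, 3, 4
Σfx = 8×0 + 14×1 + 5×2 + 22×3 + 8×4 = 122
n = Σf = 57
Mean = 122 / 57 = 2.1404

2.1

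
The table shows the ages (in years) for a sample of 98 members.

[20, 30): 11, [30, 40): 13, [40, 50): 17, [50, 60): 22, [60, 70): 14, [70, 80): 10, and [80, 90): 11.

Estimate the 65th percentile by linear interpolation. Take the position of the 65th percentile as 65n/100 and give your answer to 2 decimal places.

Cumulative frequencies: 11, 24, 41, 63, 77, 87, 98
n = 98; position = 65n/100 = 63.7.
This falls in the class [60, 70): L = 60, F = 63, f = 14, h = 10.
65th percentile ≈ 60 + ((63.7 − 63) / 14) × 10 = 60.5000

60.50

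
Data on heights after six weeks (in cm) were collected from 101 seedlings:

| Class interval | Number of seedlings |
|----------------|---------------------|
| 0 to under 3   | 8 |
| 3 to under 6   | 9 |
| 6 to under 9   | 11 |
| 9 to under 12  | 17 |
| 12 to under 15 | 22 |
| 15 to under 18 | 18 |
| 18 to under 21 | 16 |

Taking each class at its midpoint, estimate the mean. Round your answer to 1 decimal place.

Midpoints: 1.5, 4.5, 7.5, 10.5, 13.5, 16.5, 19.5
Σfm = 8×1.5 + 9×4.5 + 11×7.5 + 17×10.5 + 22×13.5 + 18×16.5 + 16×19.5 = 1219.5
n = Σf = 101
Mean = 1219.5 / 101 = 12.0743

12.1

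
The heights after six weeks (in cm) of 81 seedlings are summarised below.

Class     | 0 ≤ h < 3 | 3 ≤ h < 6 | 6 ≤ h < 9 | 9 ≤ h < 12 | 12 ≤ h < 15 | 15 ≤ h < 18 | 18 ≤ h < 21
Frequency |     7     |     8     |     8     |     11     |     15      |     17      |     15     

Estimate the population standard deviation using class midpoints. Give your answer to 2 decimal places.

Midpoints: 1.5, 4.5, 7.5, 10.5, 13.5, 16.5, 19.5
n = 81, Σfm = 997.5, mean = 12.3148
Σfm² = 14906.25
Σf(m − x̄)² = Σfm² − (Σfm)²/n = 14906.25 − 997.5²/81 = 2622.2222
Population variance = 2622.2222 / 81 = 32.3731
Standard deviation = √32.3731 = 5.6897

5.69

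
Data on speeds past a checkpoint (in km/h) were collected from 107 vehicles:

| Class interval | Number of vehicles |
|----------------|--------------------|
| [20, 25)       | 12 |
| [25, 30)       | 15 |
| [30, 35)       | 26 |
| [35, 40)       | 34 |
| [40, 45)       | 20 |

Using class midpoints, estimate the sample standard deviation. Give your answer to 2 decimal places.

Midpoints: 22.5, 27.5, 32.5, 37.5, 42.5
n = 107, Σfm = 3652.5, mean = 34.1355
Σfm² = 128818.75
Σf(m − x̄)² = Σfm² − (Σfm)²/n = 128818.75 − 3652.5²/107 = 4138.7850
Sample variance = 4138.7850 / 106 = 39.0451
Standard deviation = √39.0451 = 6.2486

6.25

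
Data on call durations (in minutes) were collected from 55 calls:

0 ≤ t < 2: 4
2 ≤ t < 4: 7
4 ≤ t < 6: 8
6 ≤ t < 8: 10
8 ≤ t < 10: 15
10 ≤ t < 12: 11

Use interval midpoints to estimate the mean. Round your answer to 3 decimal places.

Midpoints: 1, 3, 5, 7, 9, 11
Σfm = 4×1 + 7×3 + 8×5 + 10×7 + 15×9 + 11×11 = 391
n = Σf = 55
Mean = 391 / 55 = 7.1091

7.109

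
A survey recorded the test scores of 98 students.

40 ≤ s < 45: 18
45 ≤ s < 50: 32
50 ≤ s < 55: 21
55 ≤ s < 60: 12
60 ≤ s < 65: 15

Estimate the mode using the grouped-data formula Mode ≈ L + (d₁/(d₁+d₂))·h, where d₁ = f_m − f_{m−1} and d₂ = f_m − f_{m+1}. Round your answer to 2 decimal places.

Modal class: 45 ≤ s < 50 (highest frequency 32).
d₁ = 32 − 18 = 14, d₂ = 32 − 21 = 11
Mode ≈ 45 + (14/(14+11)) × 5 = 45 + 2.8000 = 47.8000

47.80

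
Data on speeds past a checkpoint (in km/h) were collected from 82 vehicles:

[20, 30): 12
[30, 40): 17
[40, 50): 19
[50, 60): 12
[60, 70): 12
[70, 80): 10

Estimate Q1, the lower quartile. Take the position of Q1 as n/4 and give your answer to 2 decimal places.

Cumulative frequencies: 12, 29, 48, 60, 72, 82
n = 82; position = n/4 = 20.5.
This falls in the class [30, 40): L = 30, F = 12, f = 17, h = 10.
Lower quartile ≈ 30 + ((20.5 − 12) / 17) × 10 = 35.0000

35.00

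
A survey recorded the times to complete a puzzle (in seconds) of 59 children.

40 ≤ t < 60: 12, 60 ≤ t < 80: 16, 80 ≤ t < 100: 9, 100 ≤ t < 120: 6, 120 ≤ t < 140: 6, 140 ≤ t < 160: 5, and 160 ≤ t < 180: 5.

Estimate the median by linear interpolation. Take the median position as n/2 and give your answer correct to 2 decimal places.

Cumulative frequencies: 12, 28, 37, 43, 49, 54, 59
n = 59; position = n/2 = 29.5.
This falls in the class 80 ≤ t < 100: L = 80, F = 28, f = 9, h = 20.
Median ≈ 80 + ((29.5 − 28) / 9) × 20 = 83.3333

83.33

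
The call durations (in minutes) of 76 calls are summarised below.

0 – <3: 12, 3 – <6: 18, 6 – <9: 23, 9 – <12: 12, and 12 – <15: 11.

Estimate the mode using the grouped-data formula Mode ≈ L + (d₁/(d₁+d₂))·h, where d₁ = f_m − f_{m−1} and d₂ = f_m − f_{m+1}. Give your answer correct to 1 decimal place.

Modal class: 6 – <9 (highest frequency 23).
d₁ = 23 − 18 = 5, d₂ = 23 − 12 = 11
Mode ≈ 6 + (5/(5+11)) × 3 = 6 + 0.9375 = 6.9375

6.9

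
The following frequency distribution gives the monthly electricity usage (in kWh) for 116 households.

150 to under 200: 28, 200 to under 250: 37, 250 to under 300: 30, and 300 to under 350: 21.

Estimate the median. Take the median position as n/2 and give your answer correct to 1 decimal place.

240.5

Cumulative frequencies: 28, 65, 95, 116
n = 116; position = n/2 = 58.
This falls in the class 200 to under 250: L = 200, F = 28, f = 37, h = 50.
Median ≈ 200 + ((58 − 28) / 37) × 50 = 240.5405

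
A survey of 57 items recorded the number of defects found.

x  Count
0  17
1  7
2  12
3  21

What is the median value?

Cumulative frequencies: 17, 24, 36, 57
n = 57, so the median is the value in position (n+1)/2 = 29.
Position 29 falls at value 2.

2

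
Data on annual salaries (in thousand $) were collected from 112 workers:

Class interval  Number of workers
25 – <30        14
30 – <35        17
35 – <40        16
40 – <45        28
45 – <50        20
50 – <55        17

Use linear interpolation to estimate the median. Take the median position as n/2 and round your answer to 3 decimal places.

41.607

Cumulative frequencies: 14, 31, 47, 75, 95, 112
n = 112; position = n/2 = 56.
This falls in the class 40 – <45: L = 40, F = 47, f = 28, h = 5.
Median ≈ 40 + ((56 − 47) / 28) × 5 = 41.6071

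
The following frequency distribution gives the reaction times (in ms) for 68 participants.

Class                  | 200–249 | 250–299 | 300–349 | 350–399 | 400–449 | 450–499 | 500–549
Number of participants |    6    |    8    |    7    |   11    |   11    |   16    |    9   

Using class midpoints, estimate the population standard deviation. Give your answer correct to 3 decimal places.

Midpoints: 224.5, 274.5, 324.5, 374.5, 424.5, 474.5, 524.5
n = 68, Σfm = 26916, mean = 395.8235
Σfm² = 11245567
Σf(m − x̄)² = Σfm² − (Σfm)²/n = 11245567 − 26916²/68 = 591580.8824
Population variance = 591580.8824 / 68 = 8699.7189
Standard deviation = √8699.7189 = 93.2723

93.272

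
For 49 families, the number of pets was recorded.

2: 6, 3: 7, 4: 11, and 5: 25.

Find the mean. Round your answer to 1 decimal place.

4.1

Values: 2, 3, 4, 5
Σfx = 6×2 + 7×3 + 11×4 + 25×5 = 202
n = Σf = 49
Mean = 202 / 49 = 4.1224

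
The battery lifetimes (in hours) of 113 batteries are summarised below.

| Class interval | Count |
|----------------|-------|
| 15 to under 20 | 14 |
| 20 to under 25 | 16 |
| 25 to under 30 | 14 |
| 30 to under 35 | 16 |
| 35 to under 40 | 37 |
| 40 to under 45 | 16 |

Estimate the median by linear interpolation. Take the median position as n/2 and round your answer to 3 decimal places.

33.906

Cumulative frequencies: 14, 30, 44, 60, 97, 113
n = 113; position = n/2 = 56.5.
This falls in the class 30 to under 35: L = 30, F = 44, f = 16, h = 5.
Median ≈ 30 + ((56.5 − 44) / 16) × 5 = 33.9062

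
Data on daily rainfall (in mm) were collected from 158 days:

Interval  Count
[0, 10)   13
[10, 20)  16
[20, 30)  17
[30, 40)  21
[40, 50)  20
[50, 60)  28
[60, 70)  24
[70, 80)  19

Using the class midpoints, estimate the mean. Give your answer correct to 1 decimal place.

Midpoints: 5, 15, 25, 35, 45, 55, 65, 75
Σfm = 13×5 + 16×15 + 17×25 + 21×35 + 20×45 + 28×55 + 24×65 + 19×75 = 6890
n = Σf = 158
Mean = 6890 / 158 = 43.6076

43.6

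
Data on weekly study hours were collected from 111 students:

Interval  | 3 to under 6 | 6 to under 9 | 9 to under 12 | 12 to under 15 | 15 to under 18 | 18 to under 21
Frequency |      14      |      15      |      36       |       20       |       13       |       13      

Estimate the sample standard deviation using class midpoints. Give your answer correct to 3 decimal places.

4.469

Midpoints: 4.5, 7.5, 10.5, 13.5, 16.5, 19.5
n = 111, Σfm = 1291.5, mean = 11.6351
Σfm² = 17223.75
Σf(m − x̄)² = Σfm² − (Σfm)²/n = 17223.75 − 1291.5²/111 = 2196.9730
Sample variance = 2196.9730 / 110 = 19.9725
Standard deviation = √19.9725 = 4.4691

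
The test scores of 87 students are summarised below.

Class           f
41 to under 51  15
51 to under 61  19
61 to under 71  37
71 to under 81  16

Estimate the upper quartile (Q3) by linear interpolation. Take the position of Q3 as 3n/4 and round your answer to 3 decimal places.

Cumulative frequencies: 15, 34, 71, 87
n = 87; position = 3n/4 = 65.25.
This falls in the class 61 to under 71: L = 61, F = 34, f = 37, h = 10.
Upper quartile ≈ 61 + ((65.25 − 34) / 37) × 10 = 69.4459

69.446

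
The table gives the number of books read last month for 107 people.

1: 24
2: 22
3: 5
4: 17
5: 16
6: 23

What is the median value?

Cumulative frequencies: 24, 46, 51, 68, 84, 107
n = 107, so the median is the value in position (n+1)/2 = 54.
Position 54 falls at value 4.

4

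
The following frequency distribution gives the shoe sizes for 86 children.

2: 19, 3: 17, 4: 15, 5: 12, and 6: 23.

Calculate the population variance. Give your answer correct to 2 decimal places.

Values: 2, 3, 4, 5, 6
n = 86, Σfx = 347, mean = 4.0349
Σfx² = 1597
Σf(x − x̄)² = Σfx² − (Σfx)²/n = 1597 − 347²/86 = 196.8953
Population variance = 196.8953 / 86 = 2.2895

2.29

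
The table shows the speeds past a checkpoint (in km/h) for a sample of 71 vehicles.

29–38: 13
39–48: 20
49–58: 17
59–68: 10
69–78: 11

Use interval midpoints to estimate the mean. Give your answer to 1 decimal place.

Midpoints: 33.5, 43.5, 53.5, 63.5, 73.5
Σfm = 13×33.5 + 20×43.5 + 17×53.5 + 10×63.5 + 11×73.5 = 3658.5
n = Σf = 71
Mean = 3658.5 / 71 = 51.5282

51.5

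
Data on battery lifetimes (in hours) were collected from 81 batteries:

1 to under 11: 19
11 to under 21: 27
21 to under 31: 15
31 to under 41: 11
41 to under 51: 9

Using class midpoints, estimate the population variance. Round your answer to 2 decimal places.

165.43

Midpoints: 6, 16, 26, 36, 46
n = 81, Σfm = 1746, mean = 21.5556
Σfm² = 51036
Σf(m − x̄)² = Σfm² − (Σfm)²/n = 51036 − 1746²/81 = 13400.0000
Population variance = 13400.0000 / 81 = 165.4321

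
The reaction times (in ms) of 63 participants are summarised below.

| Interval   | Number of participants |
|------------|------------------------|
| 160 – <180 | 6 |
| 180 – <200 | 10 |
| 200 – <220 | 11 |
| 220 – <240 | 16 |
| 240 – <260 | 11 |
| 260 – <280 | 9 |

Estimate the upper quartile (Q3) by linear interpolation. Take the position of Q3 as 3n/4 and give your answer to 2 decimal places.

Cumulative frequencies: 6, 16, 27, 43, 54, 63
n = 63; position = 3n/4 = 47.25.
This falls in the class 240 – <260: L = 240, F = 43, f = 11, h = 20.
Upper quartile ≈ 240 + ((47.25 − 43) / 11) × 20 = 247.7273

247.73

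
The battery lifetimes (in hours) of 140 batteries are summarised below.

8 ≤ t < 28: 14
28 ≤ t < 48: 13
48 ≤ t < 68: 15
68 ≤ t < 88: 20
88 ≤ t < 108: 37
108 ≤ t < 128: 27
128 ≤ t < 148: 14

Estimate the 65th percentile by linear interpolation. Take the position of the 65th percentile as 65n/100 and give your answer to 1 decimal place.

103.7

Cumulative frequencies: 14, 27, 42, 62, 99, 126, 140
n = 140; position = 65n/100 = 91.
This falls in the class 88 ≤ t < 108: L = 88, F = 62, f = 37, h = 20.
65th percentile ≈ 88 + ((91 − 62) / 37) × 20 = 103.6757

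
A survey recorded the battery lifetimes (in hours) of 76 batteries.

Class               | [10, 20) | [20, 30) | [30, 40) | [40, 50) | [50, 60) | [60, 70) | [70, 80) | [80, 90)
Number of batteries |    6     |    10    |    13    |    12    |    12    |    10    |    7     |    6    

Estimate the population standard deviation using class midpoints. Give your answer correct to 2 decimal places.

20.17

Midpoints: 15, 25, 35, 45, 55, 65, 75, 85
n = 76, Σfm = 3680, mean = 48.4211
Σfm² = 209100
Σf(m − x̄)² = Σfm² − (Σfm)²/n = 209100 − 3680²/76 = 30910.5263
Population variance = 30910.5263 / 76 = 406.7175
Standard deviation = √406.7175 = 20.1672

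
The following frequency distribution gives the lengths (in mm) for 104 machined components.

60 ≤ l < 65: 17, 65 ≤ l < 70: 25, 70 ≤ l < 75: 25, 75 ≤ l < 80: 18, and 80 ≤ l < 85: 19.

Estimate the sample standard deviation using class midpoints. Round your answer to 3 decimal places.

Midpoints: 62.5, 67.5, 72.5, 77.5, 82.5
n = 104, Σfm = 7525, mean = 72.3558
Σfm² = 549150
Σf(m − x̄)² = Σfm² − (Σfm)²/n = 549150 − 7525²/104 = 4672.8365
Sample variance = 4672.8365 / 103 = 45.3673
Standard deviation = √45.3673 = 6.7355

6.736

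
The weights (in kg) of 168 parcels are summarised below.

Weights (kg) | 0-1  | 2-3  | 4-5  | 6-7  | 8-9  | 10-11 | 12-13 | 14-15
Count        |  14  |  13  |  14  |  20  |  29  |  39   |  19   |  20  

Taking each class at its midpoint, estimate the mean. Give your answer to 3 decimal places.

Midpoints: 0.5, 2.5, 4.5, 6.5, 8.5, 10.5, 12.5, 14.5
Σfm = 14×0.5 + 13×2.5 + 14×4.5 + 20×6.5 + 29×8.5 + 39×10.5 + 19×12.5 + 20×14.5 = 1416
n = Σf = 168
Mean = 1416 / 168 = 8.4286

8.429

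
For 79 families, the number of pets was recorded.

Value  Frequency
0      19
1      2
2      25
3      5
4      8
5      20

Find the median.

Cumulative frequencies: 19, 21, 46, 51, 59, 79
n = 79, so the median is the value in position (n+1)/2 = 40.
Position 40 falls at value 2.

2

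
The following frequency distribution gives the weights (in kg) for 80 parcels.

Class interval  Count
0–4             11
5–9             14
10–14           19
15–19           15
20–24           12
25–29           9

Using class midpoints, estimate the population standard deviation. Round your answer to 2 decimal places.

7.72

Midpoints: 2, 7, 12, 17, 22, 27
n = 80, Σfm = 1110, mean = 13.8750
Σfm² = 20170
Σf(m − x̄)² = Σfm² − (Σfm)²/n = 20170 − 1110²/80 = 4768.7500
Population variance = 4768.7500 / 80 = 59.6094
Standard deviation = √59.6094 = 7.7207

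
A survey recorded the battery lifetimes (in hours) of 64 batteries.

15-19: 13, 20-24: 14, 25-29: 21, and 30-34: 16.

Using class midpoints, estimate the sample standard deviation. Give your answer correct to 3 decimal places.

5.382

Midpoints: 17, 22, 27, 32
n = 64, Σfm = 1608, mean = 25.1250
Σfm² = 42226
Σf(m − x̄)² = Σfm² − (Σfm)²/n = 42226 − 1608²/64 = 1825.0000
Sample variance = 1825.0000 / 63 = 28.9683
Standard deviation = √28.9683 = 5.3822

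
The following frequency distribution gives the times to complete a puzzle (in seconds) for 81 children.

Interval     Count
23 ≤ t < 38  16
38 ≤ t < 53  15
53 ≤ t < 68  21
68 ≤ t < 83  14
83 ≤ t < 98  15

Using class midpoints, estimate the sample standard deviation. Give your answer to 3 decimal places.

Midpoints: 30.5, 45.5, 60.5, 75.5, 90.5
n = 81, Σfm = 4855.5, mean = 59.9444
Σfm² = 325460.25
Σf(m − x̄)² = Σfm² − (Σfm)²/n = 325460.25 − 4855.5²/81 = 34400.0000
Sample variance = 34400.0000 / 80 = 430.0000
Standard deviation = √430.0000 = 20.7364

20.736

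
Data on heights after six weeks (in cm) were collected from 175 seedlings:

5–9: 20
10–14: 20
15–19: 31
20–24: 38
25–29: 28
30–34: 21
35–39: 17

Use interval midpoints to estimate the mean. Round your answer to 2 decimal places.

21.71

Midpoints: 7, 12, 17, 22, 27, 32, 37
Σfm = 20×7 + 20×12 + 31×17 + 38×22 + 28×27 + 21×32 + 17×37 = 3800
n = Σf = 175
Mean = 3800 / 175 = 21.7143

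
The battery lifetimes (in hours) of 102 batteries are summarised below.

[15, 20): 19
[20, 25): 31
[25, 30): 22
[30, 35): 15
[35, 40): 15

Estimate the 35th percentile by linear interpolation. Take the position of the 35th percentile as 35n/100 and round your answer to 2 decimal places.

Cumulative frequencies: 19, 50, 72, 87, 102
n = 102; position = 35n/100 = 35.7.
This falls in the class [20, 25): L = 20, F = 19, f = 31, h = 5.
35th percentile ≈ 20 + ((35.7 − 19) / 31) × 5 = 22.6935

22.69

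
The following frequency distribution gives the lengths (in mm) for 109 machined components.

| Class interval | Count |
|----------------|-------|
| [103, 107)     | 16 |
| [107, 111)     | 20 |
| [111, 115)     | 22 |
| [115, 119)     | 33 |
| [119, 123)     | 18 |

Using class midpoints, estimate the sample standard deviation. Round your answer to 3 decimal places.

Midpoints: 105, 109, 113, 117, 121
n = 109, Σfm = 12385, mean = 113.6239
Σfm² = 1410213
Σf(m − x̄)² = Σfm² − (Σfm)²/n = 1410213 − 12385²/109 = 2981.5780
Sample variance = 2981.5780 / 108 = 27.6072
Standard deviation = √27.6072 = 5.2543

5.254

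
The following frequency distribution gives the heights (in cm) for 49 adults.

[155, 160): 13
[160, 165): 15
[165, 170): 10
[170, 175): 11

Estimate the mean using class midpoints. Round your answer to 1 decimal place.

Midpoints: 157.5, 162.5, 167.5, 172.5
Σfm = 13×157.5 + 15×162.5 + 10×167.5 + 11×172.5 = 8057.5
n = Σf = 49
Mean = 8057.5 / 49 = 164.4388

164.4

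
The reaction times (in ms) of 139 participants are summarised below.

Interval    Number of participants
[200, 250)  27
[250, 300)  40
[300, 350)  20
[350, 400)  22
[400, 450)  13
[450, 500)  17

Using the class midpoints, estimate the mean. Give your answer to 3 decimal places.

Midpoints: 225, 275, 325, 375, 425, 475
Σfm = 27×225 + 40×275 + 20×325 + 22×375 + 13×425 + 17×475 = 45425
n = Σf = 139
Mean = 45425 / 139 = 326.7986

326.799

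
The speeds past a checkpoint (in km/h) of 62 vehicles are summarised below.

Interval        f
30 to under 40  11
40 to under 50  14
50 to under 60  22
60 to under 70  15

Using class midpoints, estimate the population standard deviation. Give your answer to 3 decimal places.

10.309

Midpoints: 35, 45, 55, 65
n = 62, Σfm = 3200, mean = 51.6129
Σfm² = 171750
Σf(m − x̄)² = Σfm² − (Σfm)²/n = 171750 − 3200²/62 = 6588.7097
Population variance = 6588.7097 / 62 = 106.2695
Standard deviation = √106.2695 = 10.3087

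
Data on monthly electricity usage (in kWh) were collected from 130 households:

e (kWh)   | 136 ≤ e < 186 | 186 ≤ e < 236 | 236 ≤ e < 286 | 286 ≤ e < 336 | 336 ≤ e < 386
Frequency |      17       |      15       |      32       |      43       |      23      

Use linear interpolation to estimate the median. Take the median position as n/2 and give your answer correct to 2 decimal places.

Cumulative frequencies: 17, 32, 64, 107, 130
n = 130; position = n/2 = 65.
This falls in the class 286 ≤ e < 336: L = 286, F = 64, f = 43, h = 50.
Median ≈ 286 + ((65 − 64) / 43) × 50 = 287.1628

287.16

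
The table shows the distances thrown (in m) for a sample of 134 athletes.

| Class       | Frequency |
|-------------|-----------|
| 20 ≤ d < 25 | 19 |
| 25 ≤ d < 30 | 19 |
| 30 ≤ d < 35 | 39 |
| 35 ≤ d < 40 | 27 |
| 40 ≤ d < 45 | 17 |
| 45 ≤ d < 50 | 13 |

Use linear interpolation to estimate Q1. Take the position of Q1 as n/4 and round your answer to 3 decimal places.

Cumulative frequencies: 19, 38, 77, 104, 121, 134
n = 134; position = n/4 = 33.5.
This falls in the class 25 ≤ d < 30: L = 25, F = 19, f = 19, h = 5.
Lower quartile ≈ 25 + ((33.5 − 19) / 19) × 5 = 28.8158

28.816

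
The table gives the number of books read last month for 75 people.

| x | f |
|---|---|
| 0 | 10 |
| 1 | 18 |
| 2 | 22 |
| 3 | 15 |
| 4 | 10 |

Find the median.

Cumulative frequencies: 10, 28, 50, 65, 75
n = 75, so the median is the value in position (n+1)/2 = 38.
Position 38 falls at value 2.

2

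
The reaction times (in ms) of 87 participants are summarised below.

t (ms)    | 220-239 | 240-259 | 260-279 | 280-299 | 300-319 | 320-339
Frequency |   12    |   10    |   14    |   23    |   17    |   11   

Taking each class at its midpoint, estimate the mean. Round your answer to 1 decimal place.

282.4

Midpoints: 229.5, 249.5, 269.5, 289.5, 309.5, 329.5
Σfm = 12×229.5 + 10×249.5 + 14×269.5 + 23×289.5 + 17×309.5 + 11×329.5 = 24566.5
n = Σf = 87
Mean = 24566.5 / 87 = 282.3736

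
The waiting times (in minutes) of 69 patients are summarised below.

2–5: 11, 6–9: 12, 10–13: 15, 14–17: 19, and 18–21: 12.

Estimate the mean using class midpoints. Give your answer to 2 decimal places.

12.02

Midpoints: 3.5, 7.5, 11.5, 15.5, 19.5
Σfm = 11×3.5 + 12×7.5 + 15×11.5 + 19×15.5 + 12×19.5 = 829.5
n = Σf = 69
Mean = 829.5 / 69 = 12.0217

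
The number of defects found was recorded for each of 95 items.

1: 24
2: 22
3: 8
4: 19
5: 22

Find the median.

3

Cumulative frequencies: 24, 46, 54, 73, 95
n = 95, so the median is the value in position (n+1)/2 = 48.
Position 48 falls at value 3.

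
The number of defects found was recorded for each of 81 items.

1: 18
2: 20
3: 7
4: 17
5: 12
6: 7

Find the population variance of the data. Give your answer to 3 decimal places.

2.711

Values: 1, 2, 3, 4, 5, 6
n = 81, Σfx = 249, mean = 3.0741
Σfx² = 985
Σf(x − x̄)² = Σfx² − (Σfx)²/n = 985 − 249²/81 = 219.5556
Population variance = 219.5556 / 81 = 2.7106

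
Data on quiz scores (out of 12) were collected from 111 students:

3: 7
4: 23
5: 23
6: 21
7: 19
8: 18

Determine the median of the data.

6

Cumulative frequencies: 7, 30, 53, 74, 93, 111
n = 111, so the median is the value in position (n+1)/2 = 56.
Position 56 falls at value 6.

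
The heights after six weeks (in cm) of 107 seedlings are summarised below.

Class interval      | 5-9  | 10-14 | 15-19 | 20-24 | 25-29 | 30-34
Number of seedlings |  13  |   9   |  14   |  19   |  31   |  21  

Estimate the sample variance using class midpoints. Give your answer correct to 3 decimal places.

Midpoints: 7, 12, 17, 22, 27, 32
n = 107, Σfm = 2364, mean = 22.0935
Σfm² = 59278
Σf(m − x̄)² = Σfm² − (Σfm)²/n = 59278 − 2364²/107 = 7049.0654
Sample variance = 7049.0654 / 106 = 66.5006

66.501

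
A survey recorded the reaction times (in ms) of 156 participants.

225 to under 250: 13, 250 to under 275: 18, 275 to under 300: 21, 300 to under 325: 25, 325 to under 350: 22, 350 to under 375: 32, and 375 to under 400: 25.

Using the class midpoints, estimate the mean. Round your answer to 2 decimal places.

Midpoints: 237.5, 262.5, 287.5, 312.5, 337.5, 362.5, 387.5
Σfm = 13×237.5 + 18×262.5 + 21×287.5 + 25×312.5 + 22×337.5 + 32×362.5 + 25×387.5 = 50375
n = Σf = 156
Mean = 50375 / 156 = 322.9167

322.92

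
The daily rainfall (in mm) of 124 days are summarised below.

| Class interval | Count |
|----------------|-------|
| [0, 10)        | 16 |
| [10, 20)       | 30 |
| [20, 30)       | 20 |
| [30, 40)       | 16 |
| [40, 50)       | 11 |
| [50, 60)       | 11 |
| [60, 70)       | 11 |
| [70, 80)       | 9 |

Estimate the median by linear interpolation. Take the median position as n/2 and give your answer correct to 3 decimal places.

Cumulative frequencies: 16, 46, 66, 82, 93, 104, 115, 124
n = 124; position = n/2 = 62.
This falls in the class [20, 30): L = 20, F = 46, f = 20, h = 10.
Median ≈ 20 + ((62 − 46) / 20) × 10 = 28.0000

28.000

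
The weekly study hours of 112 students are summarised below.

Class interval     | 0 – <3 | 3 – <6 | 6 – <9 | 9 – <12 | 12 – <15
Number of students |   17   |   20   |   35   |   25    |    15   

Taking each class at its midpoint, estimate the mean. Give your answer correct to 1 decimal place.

Midpoints: 1.5, 4.5, 7.5, 10.5, 13.5
Σfm = 17×1.5 + 20×4.5 + 35×7.5 + 25×10.5 + 15×13.5 = 843
n = Σf = 112
Mean = 843 / 112 = 7.5268

7.5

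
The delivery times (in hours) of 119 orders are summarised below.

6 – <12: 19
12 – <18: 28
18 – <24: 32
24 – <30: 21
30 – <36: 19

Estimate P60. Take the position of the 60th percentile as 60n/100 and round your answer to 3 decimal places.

22.575

Cumulative frequencies: 19, 47, 79, 100, 119
n = 119; position = 60n/100 = 71.4.
This falls in the class 18 – <24: L = 18, F = 47, f = 32, h = 6.
60th percentile ≈ 18 + ((71.4 − 47) / 32) × 6 = 22.5750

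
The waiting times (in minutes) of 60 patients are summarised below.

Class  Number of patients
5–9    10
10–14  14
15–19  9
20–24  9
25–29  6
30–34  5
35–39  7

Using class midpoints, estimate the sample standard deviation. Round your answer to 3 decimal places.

Midpoints: 7, 12, 17, 22, 27, 32, 37
n = 60, Σfm = 1170, mean = 19.5000
Σfm² = 28540
Σf(m − x̄)² = Σfm² − (Σfm)²/n = 28540 − 1170²/60 = 5725.0000
Sample variance = 5725.0000 / 59 = 97.0339
Standard deviation = √97.0339 = 9.8506

9.851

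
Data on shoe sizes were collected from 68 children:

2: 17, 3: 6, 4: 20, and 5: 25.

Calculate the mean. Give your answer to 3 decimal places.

3.779

Values: 2, 3, 4, 5
Σfx = 17×2 + 6×3 + 20×4 + 25×5 = 257
n = Σf = 68
Mean = 257 / 68 = 3.7794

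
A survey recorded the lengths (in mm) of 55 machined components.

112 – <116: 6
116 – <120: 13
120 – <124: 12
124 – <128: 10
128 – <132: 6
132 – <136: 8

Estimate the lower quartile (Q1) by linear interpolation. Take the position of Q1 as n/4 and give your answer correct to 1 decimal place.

Cumulative frequencies: 6, 19, 31, 41, 47, 55
n = 55; position = n/4 = 13.75.
This falls in the class 116 – <120: L = 116, F = 6, f = 13, h = 4.
Lower quartile ≈ 116 + ((13.75 − 6) / 13) × 4 = 118.3846

118.4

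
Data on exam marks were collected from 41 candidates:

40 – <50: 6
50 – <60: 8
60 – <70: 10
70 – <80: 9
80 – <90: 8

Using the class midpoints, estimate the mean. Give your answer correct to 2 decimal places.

Midpoints: 45, 55, 65, 75, 85
Σfm = 6×45 + 8×55 + 10×65 + 9×75 + 8×85 = 2715
n = Σf = 41
Mean = 2715 / 41 = 66.2195

66.22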